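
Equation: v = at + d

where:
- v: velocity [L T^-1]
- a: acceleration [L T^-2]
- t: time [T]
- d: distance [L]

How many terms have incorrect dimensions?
1

LHS v: [L T^-1]
- at: [L T^-1] ✓
- d: [L] ✗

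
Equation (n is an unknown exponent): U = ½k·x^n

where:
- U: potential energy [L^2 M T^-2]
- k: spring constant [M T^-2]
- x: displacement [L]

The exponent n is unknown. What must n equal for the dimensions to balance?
n = 2

U has dimensions [L^2 M T^-2]; x has dimensions [L].
The rest of the RHS has dimensions [M T^-2], so x^n must supply [L^2].
With n = 2: ½k·x^2 has dimensions [L^2 M T^-2], matching the LHS ✓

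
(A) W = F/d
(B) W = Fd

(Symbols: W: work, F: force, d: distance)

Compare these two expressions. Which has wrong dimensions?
(A)

(A) W = F/d: LHS [L^2 M T^-2], RHS [M T^-2] ✗
(B) W = Fd: LHS [L^2 M T^-2], RHS [L^2 M T^-2] ✓

Expression (A) W = F/d is dimensionally incorrect.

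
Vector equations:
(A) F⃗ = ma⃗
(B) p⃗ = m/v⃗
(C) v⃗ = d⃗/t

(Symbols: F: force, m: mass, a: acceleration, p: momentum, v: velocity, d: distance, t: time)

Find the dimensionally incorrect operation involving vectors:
(B) p⃗ = m/v⃗

(A) F⃗ = ma⃗: LHS [L M T^-2], RHS [L M T^-2] ✓ — Force and acceleration are vectors, mass is a scalar
(B) p⃗ = m/v⃗: LHS [L M T^-1], RHS [L^-1 M T] ✗ — momentum is mass times velocity; should be mv⃗ (and division by a vector is undefined)
(C) v⃗ = d⃗/t: LHS [L T^-1], RHS [L T^-1] ✓ — displacement (vector) divided by time (scalar)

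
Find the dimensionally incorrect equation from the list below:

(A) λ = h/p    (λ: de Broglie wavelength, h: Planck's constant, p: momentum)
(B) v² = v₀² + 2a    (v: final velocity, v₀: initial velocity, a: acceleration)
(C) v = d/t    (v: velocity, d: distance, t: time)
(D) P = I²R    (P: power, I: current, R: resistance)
(B) v² = v₀² + 2a

The equation (B) v² = v₀² + 2a is dimensionally incorrect.

LHS (v²): [L^2 T^-2]
RHS terms:
  - v₀²: [L^2 T^-2] ✓
  - 2a: [L T^-2] ✗ (does not match LHS)

The dimensions do not match. The other three equations balance.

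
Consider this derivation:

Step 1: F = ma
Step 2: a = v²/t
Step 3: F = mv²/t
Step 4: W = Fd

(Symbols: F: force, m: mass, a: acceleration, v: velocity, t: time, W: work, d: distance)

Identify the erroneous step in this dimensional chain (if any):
Step 2

Step 1: F = ma → LHS [L M T^-2], RHS [L M T^-2] ✓
Step 2: a = v²/t → LHS [L T^-2], RHS [L^2 T^-3] ✗

The first dimensional inconsistency appears in step 2: a = v²/t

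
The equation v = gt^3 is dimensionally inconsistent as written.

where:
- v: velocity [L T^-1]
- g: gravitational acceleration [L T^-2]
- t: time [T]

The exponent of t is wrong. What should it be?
The exponent of t should be 1: v = gt

The LHS v has dimensions [L T^-1]; t has dimensions [T].
As written, the RHS gt^3 (exponent 3 on t) has dimensions [L T], which does not match.
With exponent 1, the RHS gt has dimensions [L T^-1], matching the LHS.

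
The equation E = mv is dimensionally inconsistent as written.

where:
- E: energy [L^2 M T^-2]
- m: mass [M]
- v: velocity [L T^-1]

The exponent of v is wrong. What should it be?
The exponent of v should be 2: E = mv^2

The LHS E has dimensions [L^2 M T^-2]; v has dimensions [L T^-1].
As written, the RHS mv (exponent 1 on v) has dimensions [L M T^-1], which does not match.
With exponent 2, the RHS mv^2 has dimensions [L^2 M T^-2], matching the LHS.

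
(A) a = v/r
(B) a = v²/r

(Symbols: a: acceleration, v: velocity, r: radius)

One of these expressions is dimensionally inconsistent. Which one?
(A)

(A) a = v/r: LHS [L T^-2], RHS [T^-1] ✗
(B) a = v²/r: LHS [L T^-2], RHS [L T^-2] ✓

Expression (A) a = v/r is dimensionally incorrect.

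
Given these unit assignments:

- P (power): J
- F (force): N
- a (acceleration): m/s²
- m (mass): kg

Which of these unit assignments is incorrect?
P

The variable P (power) should have units W, not J.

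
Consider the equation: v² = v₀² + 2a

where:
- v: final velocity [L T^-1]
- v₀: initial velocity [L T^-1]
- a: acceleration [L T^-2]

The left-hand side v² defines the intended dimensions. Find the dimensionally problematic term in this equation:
The term 2a

Checking each RHS term against the LHS:
- v₀²: [L^2 T^-2] — matches v² [L^2 T^-2] ✓
- 2a: [L T^-2] — does NOT match v² [L^2 T^-2] ✗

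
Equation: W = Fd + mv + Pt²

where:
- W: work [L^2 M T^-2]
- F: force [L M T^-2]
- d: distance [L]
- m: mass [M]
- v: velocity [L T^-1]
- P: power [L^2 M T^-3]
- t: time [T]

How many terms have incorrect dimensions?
2

LHS W: [L^2 M T^-2]
- Fd: [L^2 M T^-2] ✓
- mv: [L M T^-1] ✗
- Pt²: [L^2 M T^-1] ✗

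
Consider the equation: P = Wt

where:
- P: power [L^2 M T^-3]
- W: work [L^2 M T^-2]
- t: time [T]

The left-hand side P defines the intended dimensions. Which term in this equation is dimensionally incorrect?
The right-hand side term Wt

P has dimensions [L^2 M T^-3], but Wt has dimensions [L^2 M T^-1], so the term Wt is dimensionally wrong for P.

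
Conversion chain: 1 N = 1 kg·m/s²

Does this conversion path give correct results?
The chain is correct (no errors).

Correct: Newton is defined as kg·m/s²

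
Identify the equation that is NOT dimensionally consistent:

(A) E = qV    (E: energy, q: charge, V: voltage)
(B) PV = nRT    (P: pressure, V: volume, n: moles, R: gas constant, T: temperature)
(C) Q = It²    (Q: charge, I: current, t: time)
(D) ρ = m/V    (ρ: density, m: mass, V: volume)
(C) Q = It²

The equation (C) Q = It² is dimensionally incorrect.

LHS (Q): [I T]
RHS (It²): [I T^2] ✗

The dimensions do not match. The other three equations balance.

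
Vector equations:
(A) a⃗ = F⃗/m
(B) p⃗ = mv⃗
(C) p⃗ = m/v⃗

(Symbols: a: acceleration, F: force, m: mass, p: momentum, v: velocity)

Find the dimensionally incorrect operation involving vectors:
(C) p⃗ = m/v⃗

(A) a⃗ = F⃗/m: LHS [L T^-2], RHS [L T^-2] ✓ — force (vector) divided by mass (scalar)
(B) p⃗ = mv⃗: LHS [L M T^-1], RHS [L M T^-1] ✓ — mass (scalar) times velocity (vector)
(C) p⃗ = m/v⃗: LHS [L M T^-1], RHS [L^-1 M T] ✗ — momentum is mass times velocity; should be mv⃗ (and division by a vector is undefined)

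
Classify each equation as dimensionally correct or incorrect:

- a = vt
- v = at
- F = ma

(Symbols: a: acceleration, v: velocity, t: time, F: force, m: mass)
Dimensionally correct: v = at, F = ma
Dimensionally incorrect: a = vt
Ordered (correct first, then incorrect): v = at, F = ma, a = vt

- a = vt: LHS [L T^-2], RHS [L] → incorrect ✗
- v = at: LHS [L T^-1], RHS [L T^-1] → correct ✓
- F = ma: LHS [L M T^-2], RHS [L M T^-2] → correct ✓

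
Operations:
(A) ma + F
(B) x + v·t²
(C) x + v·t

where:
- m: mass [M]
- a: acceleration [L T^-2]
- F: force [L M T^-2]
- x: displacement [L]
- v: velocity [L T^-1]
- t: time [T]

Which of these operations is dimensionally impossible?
(B) x + v·t²

(A) ma + F: ma [L M T^-2] and F [L M T^-2] — same dimensions ✓
(B) x + v·t²: x [L] and v·t² [L T] — different dimensions cannot be added/subtracted ✗
(C) x + v·t: x [L] and v·t [L] — same dimensions ✓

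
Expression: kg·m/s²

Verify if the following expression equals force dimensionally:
Yes

The expression kg·m/s² has dimensions [L M T^-2], which is exactly force [L M T^-2].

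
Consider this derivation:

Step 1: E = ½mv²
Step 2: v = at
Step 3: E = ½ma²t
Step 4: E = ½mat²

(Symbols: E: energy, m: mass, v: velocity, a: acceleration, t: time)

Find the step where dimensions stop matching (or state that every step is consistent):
Step 3

Step 1: E = ½mv² → LHS [L^2 M T^-2], RHS [L^2 M T^-2] ✓
Step 2: v = at → LHS [L T^-1], RHS [L T^-1] ✓
Step 3: E = ½ma²t → LHS [L^2 M T^-2], RHS [L^2 M T^-3] ✗

The first dimensional inconsistency appears in step 3: E = ½ma²t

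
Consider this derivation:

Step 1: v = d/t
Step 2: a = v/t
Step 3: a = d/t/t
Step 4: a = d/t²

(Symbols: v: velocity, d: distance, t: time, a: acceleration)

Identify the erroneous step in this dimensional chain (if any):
No step introduces an error — all steps are dimensionally consistent.

Step 1: v = d/t → LHS [L T^-1], RHS [L T^-1] ✓
Step 2: a = v/t → LHS [L T^-2], RHS [L T^-2] ✓
Step 3: a = d/t/t → LHS [L T^-2], RHS [L T^-2] ✓
Step 4: a = d/t² → LHS [L T^-2], RHS [L T^-2] ✓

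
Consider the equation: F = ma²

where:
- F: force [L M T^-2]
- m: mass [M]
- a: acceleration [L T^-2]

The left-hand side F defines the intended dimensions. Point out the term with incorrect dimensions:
The right-hand side term ma²

F has dimensions [L M T^-2], but ma² has dimensions [L^2 M T^-4], so the term ma² is dimensionally wrong for F.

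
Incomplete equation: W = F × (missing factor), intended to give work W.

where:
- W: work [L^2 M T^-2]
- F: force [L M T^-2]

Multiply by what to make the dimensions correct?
d (distance), dimensions [L]

W has dimensions [L^2 M T^-2] and F has dimensions [L M T^-2].
The missing factor must have dimensions [L^2 M T^-2] / [L M T^-2] = [L], i.e. distance (d).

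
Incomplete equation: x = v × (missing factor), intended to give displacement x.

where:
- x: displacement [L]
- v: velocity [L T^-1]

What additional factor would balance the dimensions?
t (time), dimensions [T]

x has dimensions [L] and v has dimensions [L T^-1].
The missing factor must have dimensions [L] / [L T^-1] = [T], i.e. time (t).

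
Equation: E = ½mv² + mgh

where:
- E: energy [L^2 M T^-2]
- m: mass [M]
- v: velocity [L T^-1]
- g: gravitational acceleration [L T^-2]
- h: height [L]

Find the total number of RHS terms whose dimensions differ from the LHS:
0

LHS E: [L^2 M T^-2]
- ½mv²: [L^2 M T^-2] ✓
- mgh: [L^2 M T^-2] ✓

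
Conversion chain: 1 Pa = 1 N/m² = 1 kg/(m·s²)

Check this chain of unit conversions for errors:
The chain is correct (no errors).

Correct: Pascal is Newton per square meter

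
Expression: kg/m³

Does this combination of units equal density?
Yes

The expression kg/m³ has dimensions [L^-3 M], which is exactly density [L^-3 M].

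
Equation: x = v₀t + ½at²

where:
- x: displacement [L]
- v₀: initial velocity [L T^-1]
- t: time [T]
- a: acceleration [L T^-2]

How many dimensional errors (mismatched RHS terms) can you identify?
0

LHS x: [L]
- v₀t: [L] ✓
- ½at²: [L] ✓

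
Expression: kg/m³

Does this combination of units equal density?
Yes

The expression kg/m³ has dimensions [L^-3 M], which is exactly density [L^-3 M].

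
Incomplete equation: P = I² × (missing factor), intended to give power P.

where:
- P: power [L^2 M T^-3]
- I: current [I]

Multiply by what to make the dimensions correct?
R (resistance), dimensions [I^-2 L^2 M T^-3]

P has dimensions [L^2 M T^-3] and I² has dimensions [I^2].
The missing factor must have dimensions [L^2 M T^-3] / [I^2] = [I^-2 L^2 M T^-3], i.e. resistance (R).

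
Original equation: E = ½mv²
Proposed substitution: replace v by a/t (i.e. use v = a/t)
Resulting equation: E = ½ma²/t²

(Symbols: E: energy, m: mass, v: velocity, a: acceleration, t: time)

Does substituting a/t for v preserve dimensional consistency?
No

[v] = [L T^-1] and [a/t] = [L T^-3]. These differ, so the substitution replaces a quantity by one of different dimensions and the result E = ½ma²/t² has LHS [L^2 M T^-2] vs RHS [L^2 M T^-6] — inconsistent.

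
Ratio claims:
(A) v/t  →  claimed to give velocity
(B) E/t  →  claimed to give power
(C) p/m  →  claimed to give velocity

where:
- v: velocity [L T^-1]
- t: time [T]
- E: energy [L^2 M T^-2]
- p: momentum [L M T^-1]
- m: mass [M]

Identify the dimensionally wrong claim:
(A) v/t does not give velocity

(A) v/t: [L T^-2] ≠ velocity [L T^-1] ✗
(B) E/t: [L^2 M T^-3] = power [L^2 M T^-3] ✓
(C) p/m: [L T^-1] = velocity [L T^-1] ✓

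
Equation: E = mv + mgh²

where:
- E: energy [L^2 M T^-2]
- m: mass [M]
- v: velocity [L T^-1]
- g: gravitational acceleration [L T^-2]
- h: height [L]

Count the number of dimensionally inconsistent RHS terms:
2

LHS E: [L^2 M T^-2]
- mv: [L M T^-1] ✗
- mgh²: [L^3 M T^-2] ✗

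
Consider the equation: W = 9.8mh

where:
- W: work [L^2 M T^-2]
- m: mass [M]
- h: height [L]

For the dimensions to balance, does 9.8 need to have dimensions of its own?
Yes

W has dimensions [L^2 M T^-2], while mh alone has dimensions [L M]. For the equation to balance, the factor 9.8 must carry dimensions [L T^-2] — it is a dimensional constant (a numerical value of a physical quantity with its units suppressed), not a pure number.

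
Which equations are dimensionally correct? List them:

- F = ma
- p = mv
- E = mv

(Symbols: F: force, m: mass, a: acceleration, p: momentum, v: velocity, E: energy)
Dimensionally correct: F = ma, p = mv
Dimensionally incorrect: E = mv
Ordered (correct first, then incorrect): F = ma, p = mv, E = mv

- F = ma: LHS [L M T^-2], RHS [L M T^-2] → correct ✓
- p = mv: LHS [L M T^-1], RHS [L M T^-1] → correct ✓
- E = mv: LHS [L^2 M T^-2], RHS [L M T^-1] → incorrect ✗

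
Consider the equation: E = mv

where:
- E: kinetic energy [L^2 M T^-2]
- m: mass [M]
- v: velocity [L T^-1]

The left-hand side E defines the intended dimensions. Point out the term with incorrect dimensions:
The right-hand side term mv

E has dimensions [L^2 M T^-2], but mv has dimensions [L M T^-1], so the term mv is dimensionally wrong for E.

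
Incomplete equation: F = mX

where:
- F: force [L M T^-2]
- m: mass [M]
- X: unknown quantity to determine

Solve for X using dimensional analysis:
X = a (acceleration), dimensions [L T^-2]

F has dimensions [L M T^-2]; the rest of the RHS (m) has dimensions [M].
So X must have dimensions [L T^-2] — X = a (acceleration).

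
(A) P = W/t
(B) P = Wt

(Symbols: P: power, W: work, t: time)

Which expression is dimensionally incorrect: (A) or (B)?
(B)

(A) P = W/t: LHS [L^2 M T^-3], RHS [L^2 M T^-3] ✓
(B) P = Wt: LHS [L^2 M T^-3], RHS [L^2 M T^-1] ✗

Expression (B) P = Wt is dimensionally incorrect.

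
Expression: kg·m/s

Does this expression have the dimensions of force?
No

The expression kg·m/s has dimensions [L M T^-1], but force has dimensions [L M T^-2].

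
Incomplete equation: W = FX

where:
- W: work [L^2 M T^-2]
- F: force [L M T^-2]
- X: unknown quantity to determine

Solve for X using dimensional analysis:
X = d (distance), dimensions [L]

W has dimensions [L^2 M T^-2]; the rest of the RHS (F) has dimensions [L M T^-2].
So X must have dimensions [L] — X = d (distance).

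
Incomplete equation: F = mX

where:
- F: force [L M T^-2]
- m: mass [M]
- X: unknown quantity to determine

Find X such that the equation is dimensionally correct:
X = a (acceleration), dimensions [L T^-2]

F has dimensions [L M T^-2]; the rest of the RHS (m) has dimensions [M].
So X must have dimensions [L T^-2] — X = a (acceleration).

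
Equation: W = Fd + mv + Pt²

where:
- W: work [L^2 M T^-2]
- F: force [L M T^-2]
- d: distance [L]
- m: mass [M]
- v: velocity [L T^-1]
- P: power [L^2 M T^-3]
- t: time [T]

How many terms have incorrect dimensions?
2

LHS W: [L^2 M T^-2]
- Fd: [L^2 M T^-2] ✓
- mv: [L M T^-1] ✗
- Pt²: [L^2 M T^-1] ✗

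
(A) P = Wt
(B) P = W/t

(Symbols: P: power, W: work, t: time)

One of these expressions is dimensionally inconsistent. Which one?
(A)

(A) P = Wt: LHS [L^2 M T^-3], RHS [L^2 M T^-1] ✗
(B) P = W/t: LHS [L^2 M T^-3], RHS [L^2 M T^-3] ✓

Expression (A) P = Wt is dimensionally incorrect.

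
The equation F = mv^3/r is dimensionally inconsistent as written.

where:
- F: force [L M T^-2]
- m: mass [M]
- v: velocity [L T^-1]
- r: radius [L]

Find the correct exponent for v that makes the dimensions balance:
The exponent of v should be 2: F = mv^2/r

The LHS F has dimensions [L M T^-2]; v has dimensions [L T^-1].
As written, the RHS mv^3/r (exponent 3 on v) has dimensions [L^2 M T^-3], which does not match.
With exponent 2, the RHS mv^2/r has dimensions [L M T^-2], matching the LHS.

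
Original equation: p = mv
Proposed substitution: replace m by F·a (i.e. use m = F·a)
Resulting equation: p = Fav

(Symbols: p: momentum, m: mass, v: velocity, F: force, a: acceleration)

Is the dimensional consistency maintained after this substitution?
No

[m] = [M] and [F·a] = [L^2 M T^-4]. These differ, so the substitution replaces a quantity by one of different dimensions and the result p = Fav has LHS [L M T^-1] vs RHS [L^3 M T^-5] — inconsistent.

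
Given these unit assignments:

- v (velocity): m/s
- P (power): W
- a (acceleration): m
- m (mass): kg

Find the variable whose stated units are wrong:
a

The variable a (acceleration) should have units m/s², not m.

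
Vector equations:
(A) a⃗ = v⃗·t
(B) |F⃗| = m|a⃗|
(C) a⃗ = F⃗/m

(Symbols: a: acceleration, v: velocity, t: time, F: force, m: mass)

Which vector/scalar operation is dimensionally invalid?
(A) a⃗ = v⃗·t

(A) a⃗ = v⃗·t: LHS [L T^-2], RHS [L] ✗ — acceleration is velocity per time; should be v⃗/t
(B) |F⃗| = m|a⃗|: LHS [L M T^-2], RHS [L M T^-2] ✓ — magnitudes of vectors are scalars
(C) a⃗ = F⃗/m: LHS [L T^-2], RHS [L T^-2] ✓ — force (vector) divided by mass (scalar)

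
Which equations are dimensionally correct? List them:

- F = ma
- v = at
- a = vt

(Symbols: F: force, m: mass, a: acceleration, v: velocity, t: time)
Dimensionally correct: F = ma, v = at
Dimensionally incorrect: a = vt
Ordered (correct first, then incorrect): F = ma, v = at, a = vt

- F = ma: LHS [L M T^-2], RHS [L M T^-2] → correct ✓
- v = at: LHS [L T^-1], RHS [L T^-1] → correct ✓
- a = vt: LHS [L T^-2], RHS [L] → incorrect ✗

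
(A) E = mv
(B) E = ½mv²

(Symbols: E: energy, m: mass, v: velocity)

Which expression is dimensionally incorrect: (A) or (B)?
(A)

(A) E = mv: LHS [L^2 M T^-2], RHS [L M T^-1] ✗
(B) E = ½mv²: LHS [L^2 M T^-2], RHS [L^2 M T^-2] ✓

Expression (A) E = mv is dimensionally incorrect.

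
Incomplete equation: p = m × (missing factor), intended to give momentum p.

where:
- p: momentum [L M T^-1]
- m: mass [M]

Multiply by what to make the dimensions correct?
v (velocity), dimensions [L T^-1]

p has dimensions [L M T^-1] and m has dimensions [M].
The missing factor must have dimensions [L M T^-1] / [M] = [L T^-1], i.e. velocity (v).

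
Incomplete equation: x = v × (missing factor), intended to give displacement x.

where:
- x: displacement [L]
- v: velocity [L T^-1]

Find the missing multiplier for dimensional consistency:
t (time), dimensions [T]

x has dimensions [L] and v has dimensions [L T^-1].
The missing factor must have dimensions [L] / [L T^-1] = [T], i.e. time (t).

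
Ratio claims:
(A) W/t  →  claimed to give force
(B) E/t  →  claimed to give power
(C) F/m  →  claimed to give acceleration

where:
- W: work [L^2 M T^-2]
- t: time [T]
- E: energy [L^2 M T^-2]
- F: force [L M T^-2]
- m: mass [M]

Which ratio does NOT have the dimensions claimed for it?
(A) W/t does not give force

(A) W/t: [L^2 M T^-3] ≠ force [L M T^-2] ✗
(B) E/t: [L^2 M T^-3] = power [L^2 M T^-3] ✓
(C) F/m: [L T^-2] = acceleration [L T^-2] ✓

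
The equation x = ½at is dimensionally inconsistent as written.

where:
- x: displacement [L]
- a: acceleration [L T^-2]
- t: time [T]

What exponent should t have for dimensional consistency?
The exponent of t should be 2: x = ½at^2

The LHS x has dimensions [L]; t has dimensions [T].
As written, the RHS ½at (exponent 1 on t) has dimensions [L T^-1], which does not match.
With exponent 2, the RHS ½at^2 has dimensions [L], matching the LHS.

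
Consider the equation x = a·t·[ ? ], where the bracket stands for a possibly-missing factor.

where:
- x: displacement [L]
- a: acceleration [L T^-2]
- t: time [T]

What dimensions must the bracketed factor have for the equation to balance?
[T] — time (e.g. t)

x has dimensions [L]; a·t has dimensions [L T^-1].
The bracketed factor must supply [L] / [L T^-1] = [T].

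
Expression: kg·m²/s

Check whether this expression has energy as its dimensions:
No

The expression kg·m²/s has dimensions [L^2 M T^-1], but energy has dimensions [L^2 M T^-2].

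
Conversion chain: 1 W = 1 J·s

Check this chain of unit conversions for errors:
The chain is incorrect (it contains an error).

Incorrect: Watt is J/s, not J·s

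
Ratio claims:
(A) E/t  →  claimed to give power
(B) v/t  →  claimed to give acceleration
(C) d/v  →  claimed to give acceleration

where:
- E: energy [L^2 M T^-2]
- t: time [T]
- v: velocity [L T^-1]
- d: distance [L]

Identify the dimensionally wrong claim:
(C) d/v does not give acceleration

(A) E/t: [L^2 M T^-3] = power [L^2 M T^-3] ✓
(B) v/t: [L T^-2] = acceleration [L T^-2] ✓
(C) d/v: [T] ≠ acceleration [L T^-2] ✗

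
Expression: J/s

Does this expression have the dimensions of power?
Yes

The expression J/s has dimensions [L^2 M T^-3], which is exactly power [L^2 M T^-3].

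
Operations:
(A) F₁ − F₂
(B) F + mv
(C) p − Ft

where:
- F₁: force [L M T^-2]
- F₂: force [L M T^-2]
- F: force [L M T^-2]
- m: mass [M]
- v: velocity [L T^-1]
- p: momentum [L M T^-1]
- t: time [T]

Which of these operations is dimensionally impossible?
(B) F + mv

(A) F₁ − F₂: F₁ [L M T^-2] and F₂ [L M T^-2] — same dimensions ✓
(B) F + mv: F [L M T^-2] and mv [L M T^-1] — different dimensions cannot be added/subtracted ✗
(C) p − Ft: p [L M T^-1] and Ft [L M T^-1] — same dimensions ✓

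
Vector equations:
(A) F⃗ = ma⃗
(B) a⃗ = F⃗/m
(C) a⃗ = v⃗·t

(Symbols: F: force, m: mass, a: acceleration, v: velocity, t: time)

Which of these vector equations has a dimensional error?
(C) a⃗ = v⃗·t

(A) F⃗ = ma⃗: LHS [L M T^-2], RHS [L M T^-2] ✓ — Force and acceleration are vectors, mass is a scalar
(B) a⃗ = F⃗/m: LHS [L T^-2], RHS [L T^-2] ✓ — force (vector) divided by mass (scalar)
(C) a⃗ = v⃗·t: LHS [L T^-2], RHS [L] ✗ — acceleration is velocity per time; should be v⃗/t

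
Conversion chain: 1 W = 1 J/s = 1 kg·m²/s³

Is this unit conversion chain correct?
The chain is correct (no errors).

Correct: Watt is Joule per second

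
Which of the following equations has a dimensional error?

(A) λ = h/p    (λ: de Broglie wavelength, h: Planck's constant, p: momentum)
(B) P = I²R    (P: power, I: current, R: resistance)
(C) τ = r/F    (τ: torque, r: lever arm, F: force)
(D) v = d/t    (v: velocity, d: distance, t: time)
(C) τ = r/F

The equation (C) τ = r/F is dimensionally incorrect.

LHS (τ): [L^2 M T^-2]
RHS (r/F): [M^-1 T^2] ✗

The dimensions do not match. The other three equations balance.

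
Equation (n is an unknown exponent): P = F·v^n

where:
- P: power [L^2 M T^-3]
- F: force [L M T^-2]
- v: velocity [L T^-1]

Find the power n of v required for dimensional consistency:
n = 1

P has dimensions [L^2 M T^-3]; v has dimensions [L T^-1].
The rest of the RHS has dimensions [L M T^-2], so v^n must supply [L T^-1].
With n = 1: F·v^1 has dimensions [L^2 M T^-3], matching the LHS ✓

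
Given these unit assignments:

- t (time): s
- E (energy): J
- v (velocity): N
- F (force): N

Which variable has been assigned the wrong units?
v

The variable v (velocity) should have units m/s, not N.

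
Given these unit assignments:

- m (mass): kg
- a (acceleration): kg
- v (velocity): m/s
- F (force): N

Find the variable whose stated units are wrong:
a

The variable a (acceleration) should have units m/s², not kg.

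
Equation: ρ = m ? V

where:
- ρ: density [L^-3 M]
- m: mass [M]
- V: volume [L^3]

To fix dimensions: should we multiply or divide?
division (÷): ρ = m ÷ V

ρ [L^-3 M]; m [M]; V [L^3].
m × V → [L^3 M] ✗
m ÷ V → [L^-3 M] ✓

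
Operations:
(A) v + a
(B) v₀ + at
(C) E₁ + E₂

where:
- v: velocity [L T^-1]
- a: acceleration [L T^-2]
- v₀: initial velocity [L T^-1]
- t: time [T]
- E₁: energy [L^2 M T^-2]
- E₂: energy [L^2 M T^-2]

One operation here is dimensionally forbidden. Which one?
(A) v + a

(A) v + a: v [L T^-1] and a [L T^-2] — different dimensions cannot be added/subtracted ✗
(B) v₀ + at: v₀ [L T^-1] and at [L T^-1] — same dimensions ✓
(C) E₁ + E₂: E₁ [L^2 M T^-2] and E₂ [L^2 M T^-2] — same dimensions ✓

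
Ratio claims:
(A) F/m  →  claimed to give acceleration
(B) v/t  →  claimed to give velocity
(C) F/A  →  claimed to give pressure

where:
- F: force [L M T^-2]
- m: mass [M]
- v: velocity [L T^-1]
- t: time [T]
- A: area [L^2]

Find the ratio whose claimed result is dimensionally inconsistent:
(B) v/t does not give velocity

(A) F/m: [L T^-2] = acceleration [L T^-2] ✓
(B) v/t: [L T^-2] ≠ velocity [L T^-1] ✗
(C) F/A: [L^-1 M T^-2] = pressure [L^-1 M T^-2] ✓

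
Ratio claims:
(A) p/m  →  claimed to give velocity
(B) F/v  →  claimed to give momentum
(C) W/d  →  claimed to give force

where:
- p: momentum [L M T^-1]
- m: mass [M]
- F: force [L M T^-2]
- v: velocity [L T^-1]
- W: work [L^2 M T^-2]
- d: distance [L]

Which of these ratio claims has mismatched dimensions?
(B) F/v does not give momentum

(A) p/m: [L T^-1] = velocity [L T^-1] ✓
(B) F/v: [M T^-1] ≠ momentum [L M T^-1] ✗
(C) W/d: [L M T^-2] = force [L M T^-2] ✓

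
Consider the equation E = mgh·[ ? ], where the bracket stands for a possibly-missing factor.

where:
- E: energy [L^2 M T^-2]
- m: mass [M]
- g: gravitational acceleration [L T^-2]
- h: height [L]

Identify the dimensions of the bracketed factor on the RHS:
Nothing is missing — the bracketed factor must be dimensionless.

E has dimensions [L^2 M T^-2] and mgh already has dimensions [L^2 M T^-2], so E = mgh is dimensionally complete.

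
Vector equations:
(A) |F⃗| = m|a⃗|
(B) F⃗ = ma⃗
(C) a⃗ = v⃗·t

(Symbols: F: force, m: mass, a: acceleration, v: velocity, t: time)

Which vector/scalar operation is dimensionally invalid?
(C) a⃗ = v⃗·t

(A) |F⃗| = m|a⃗|: LHS [L M T^-2], RHS [L M T^-2] ✓ — magnitudes of vectors are scalars
(B) F⃗ = ma⃗: LHS [L M T^-2], RHS [L M T^-2] ✓ — Force and acceleration are vectors, mass is a scalar
(C) a⃗ = v⃗·t: LHS [L T^-2], RHS [L] ✗ — acceleration is velocity per time; should be v⃗/t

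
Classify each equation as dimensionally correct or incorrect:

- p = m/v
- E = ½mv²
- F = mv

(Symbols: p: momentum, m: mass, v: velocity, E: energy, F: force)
Dimensionally correct: E = ½mv²
Dimensionally incorrect: p = m/v, F = mv
Ordered (correct first, then incorrect): E = ½mv², p = m/v, F = mv

- p = m/v: LHS [L M T^-1], RHS [L^-1 M T] → incorrect ✗
- E = ½mv²: LHS [L^2 M T^-2], RHS [L^2 M T^-2] → correct ✓
- F = mv: LHS [L M T^-2], RHS [L M T^-1] → incorrect ✗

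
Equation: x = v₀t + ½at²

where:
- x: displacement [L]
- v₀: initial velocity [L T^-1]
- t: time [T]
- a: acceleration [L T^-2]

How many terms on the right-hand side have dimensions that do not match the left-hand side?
0

LHS x: [L]
- v₀t: [L] ✓
- ½at²: [L] ✓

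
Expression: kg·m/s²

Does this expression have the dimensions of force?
Yes

The expression kg·m/s² has dimensions [L M T^-2], which is exactly force [L M T^-2].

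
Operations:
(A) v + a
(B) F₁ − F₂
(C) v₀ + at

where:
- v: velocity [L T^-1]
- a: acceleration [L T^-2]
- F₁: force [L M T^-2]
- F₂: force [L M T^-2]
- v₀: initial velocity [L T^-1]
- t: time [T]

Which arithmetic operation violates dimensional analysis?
(A) v + a

(A) v + a: v [L T^-1] and a [L T^-2] — different dimensions cannot be added/subtracted ✗
(B) F₁ − F₂: F₁ [L M T^-2] and F₂ [L M T^-2] — same dimensions ✓
(C) v₀ + at: v₀ [L T^-1] and at [L T^-1] — same dimensions ✓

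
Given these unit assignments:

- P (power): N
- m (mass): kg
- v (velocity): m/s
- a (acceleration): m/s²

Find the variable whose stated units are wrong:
P

The variable P (power) should have units W, not N.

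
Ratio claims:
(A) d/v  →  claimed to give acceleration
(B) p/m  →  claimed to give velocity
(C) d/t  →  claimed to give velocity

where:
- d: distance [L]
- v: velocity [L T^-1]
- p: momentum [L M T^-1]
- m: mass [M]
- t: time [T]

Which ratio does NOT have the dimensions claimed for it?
(A) d/v does not give acceleration

(A) d/v: [T] ≠ acceleration [L T^-2] ✗
(B) p/m: [L T^-1] = velocity [L T^-1] ✓
(C) d/t: [L T^-1] = velocity [L T^-1] ✓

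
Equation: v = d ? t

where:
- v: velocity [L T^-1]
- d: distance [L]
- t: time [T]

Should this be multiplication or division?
division (÷): v = d ÷ t

v [L T^-1]; d [L]; t [T].
d × t → [L T] ✗
d ÷ t → [L T^-1] ✓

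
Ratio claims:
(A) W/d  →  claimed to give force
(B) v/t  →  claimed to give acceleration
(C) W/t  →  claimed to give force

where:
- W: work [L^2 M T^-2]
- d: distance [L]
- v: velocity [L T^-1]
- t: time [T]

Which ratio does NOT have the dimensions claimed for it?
(C) W/t does not give force

(A) W/d: [L M T^-2] = force [L M T^-2] ✓
(B) v/t: [L T^-2] = acceleration [L T^-2] ✓
(C) W/t: [L^2 M T^-3] ≠ force [L M T^-2] ✗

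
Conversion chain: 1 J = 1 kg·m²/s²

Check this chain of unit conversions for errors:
The chain is correct (no errors).

Correct: Joule is defined as kg·m²/s²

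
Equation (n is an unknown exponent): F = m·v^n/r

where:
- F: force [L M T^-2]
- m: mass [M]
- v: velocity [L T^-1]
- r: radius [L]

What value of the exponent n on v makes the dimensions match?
n = 2

F has dimensions [L M T^-2]; v has dimensions [L T^-1].
The rest of the RHS has dimensions [L^-1 M], so v^n must supply [L^2 T^-2].
With n = 2: m·v^2/r has dimensions [L M T^-2], matching the LHS ✓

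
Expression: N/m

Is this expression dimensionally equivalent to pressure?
No

The expression N/m has dimensions [M T^-2], but pressure has dimensions [L^-1 M T^-2].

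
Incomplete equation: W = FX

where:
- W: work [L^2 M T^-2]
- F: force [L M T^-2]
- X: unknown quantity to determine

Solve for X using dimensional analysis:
X = d (distance), dimensions [L]

W has dimensions [L^2 M T^-2]; the rest of the RHS (F) has dimensions [L M T^-2].
So X must have dimensions [L] — X = d (distance).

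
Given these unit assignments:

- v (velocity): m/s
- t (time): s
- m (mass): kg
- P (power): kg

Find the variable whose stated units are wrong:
P

The variable P (power) should have units W, not kg.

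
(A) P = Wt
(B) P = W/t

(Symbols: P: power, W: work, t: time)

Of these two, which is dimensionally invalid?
(A)

(A) P = Wt: LHS [L^2 M T^-3], RHS [L^2 M T^-1] ✗
(B) P = W/t: LHS [L^2 M T^-3], RHS [L^2 M T^-3] ✓

Expression (A) P = Wt is dimensionally incorrect.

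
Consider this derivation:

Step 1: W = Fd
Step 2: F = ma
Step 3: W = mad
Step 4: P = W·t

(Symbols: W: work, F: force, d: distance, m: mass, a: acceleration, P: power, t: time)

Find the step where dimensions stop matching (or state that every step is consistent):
Step 4

Step 1: W = Fd → LHS [L^2 M T^-2], RHS [L^2 M T^-2] ✓
Step 2: F = ma → LHS [L M T^-2], RHS [L M T^-2] ✓
Step 3: W = mad → LHS [L^2 M T^-2], RHS [L^2 M T^-2] ✓
Step 4: P = W·t → LHS [L^2 M T^-3], RHS [L^2 M T^-1] ✗

The first dimensional inconsistency appears in step 4: P = W·t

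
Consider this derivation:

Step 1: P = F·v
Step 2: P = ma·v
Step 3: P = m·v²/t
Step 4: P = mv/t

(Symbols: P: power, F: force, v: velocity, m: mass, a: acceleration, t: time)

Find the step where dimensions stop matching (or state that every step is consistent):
Step 4

Step 1: P = F·v → LHS [L^2 M T^-3], RHS [L^2 M T^-3] ✓
Step 2: P = ma·v → LHS [L^2 M T^-3], RHS [L^2 M T^-3] ✓
Step 3: P = m·v²/t → LHS [L^2 M T^-3], RHS [L^2 M T^-3] ✓
Step 4: P = mv/t → LHS [L^2 M T^-3], RHS [L M T^-2] ✗

The first dimensional inconsistency appears in step 4: P = mv/t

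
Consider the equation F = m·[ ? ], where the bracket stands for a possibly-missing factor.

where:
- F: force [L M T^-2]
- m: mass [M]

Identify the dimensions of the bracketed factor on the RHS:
[L T^-2] — acceleration (e.g. a)

F has dimensions [L M T^-2]; m has dimensions [M].
The bracketed factor must supply [L M T^-2] / [M] = [L T^-2].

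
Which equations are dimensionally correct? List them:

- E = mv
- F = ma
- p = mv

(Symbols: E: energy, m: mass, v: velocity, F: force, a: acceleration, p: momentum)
Dimensionally correct: F = ma, p = mv
Dimensionally incorrect: E = mv
Ordered (correct first, then incorrect): F = ma, p = mv, E = mv

- E = mv: LHS [L^2 M T^-2], RHS [L M T^-1] → incorrect ✗
- F = ma: LHS [L M T^-2], RHS [L M T^-2] → correct ✓
- p = mv: LHS [L M T^-1], RHS [L M T^-1] → correct ✓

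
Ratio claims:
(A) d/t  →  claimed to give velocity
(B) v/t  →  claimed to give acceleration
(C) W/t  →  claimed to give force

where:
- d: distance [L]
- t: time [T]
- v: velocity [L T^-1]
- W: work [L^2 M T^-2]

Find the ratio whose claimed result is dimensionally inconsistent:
(C) W/t does not give force

(A) d/t: [L T^-1] = velocity [L T^-1] ✓
(B) v/t: [L T^-2] = acceleration [L T^-2] ✓
(C) W/t: [L^2 M T^-3] ≠ force [L M T^-2] ✗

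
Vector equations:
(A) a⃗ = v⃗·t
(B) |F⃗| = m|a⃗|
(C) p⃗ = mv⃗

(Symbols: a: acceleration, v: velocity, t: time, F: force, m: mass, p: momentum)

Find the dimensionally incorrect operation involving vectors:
(A) a⃗ = v⃗·t

(A) a⃗ = v⃗·t: LHS [L T^-2], RHS [L] ✗ — acceleration is velocity per time; should be v⃗/t
(B) |F⃗| = m|a⃗|: LHS [L M T^-2], RHS [L M T^-2] ✓ — magnitudes of vectors are scalars
(C) p⃗ = mv⃗: LHS [L M T^-1], RHS [L M T^-1] ✓ — mass (scalar) times velocity (vector)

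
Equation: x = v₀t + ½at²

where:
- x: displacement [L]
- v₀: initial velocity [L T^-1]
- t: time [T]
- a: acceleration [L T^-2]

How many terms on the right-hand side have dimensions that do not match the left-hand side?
0

LHS x: [L]
- v₀t: [L] ✓
- ½at²: [L] ✓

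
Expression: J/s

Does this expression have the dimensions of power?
Yes

The expression J/s has dimensions [L^2 M T^-3], which is exactly power [L^2 M T^-3].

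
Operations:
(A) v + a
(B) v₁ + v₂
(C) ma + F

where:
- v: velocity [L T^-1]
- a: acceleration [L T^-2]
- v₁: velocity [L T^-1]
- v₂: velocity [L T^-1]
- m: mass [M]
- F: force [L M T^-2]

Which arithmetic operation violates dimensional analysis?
(A) v + a

(A) v + a: v [L T^-1] and a [L T^-2] — different dimensions cannot be added/subtracted ✗
(B) v₁ + v₂: v₁ [L T^-1] and v₂ [L T^-1] — same dimensions ✓
(C) ma + F: ma [L M T^-2] and F [L M T^-2] — same dimensions ✓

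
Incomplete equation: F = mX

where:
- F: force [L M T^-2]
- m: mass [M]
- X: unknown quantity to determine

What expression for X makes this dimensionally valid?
X = a (acceleration), dimensions [L T^-2]

F has dimensions [L M T^-2]; the rest of the RHS (m) has dimensions [M].
So X must have dimensions [L T^-2] — X = a (acceleration).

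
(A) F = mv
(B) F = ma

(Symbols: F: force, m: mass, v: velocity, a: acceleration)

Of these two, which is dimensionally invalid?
(A)

(A) F = mv: LHS [L M T^-2], RHS [L M T^-1] ✗
(B) F = ma: LHS [L M T^-2], RHS [L M T^-2] ✓

Expression (A) F = mv is dimensionally incorrect.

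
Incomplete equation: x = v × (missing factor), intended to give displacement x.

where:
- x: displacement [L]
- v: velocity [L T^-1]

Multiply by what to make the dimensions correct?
t (time), dimensions [T]

x has dimensions [L] and v has dimensions [L T^-1].
The missing factor must have dimensions [L] / [L T^-1] = [T], i.e. time (t).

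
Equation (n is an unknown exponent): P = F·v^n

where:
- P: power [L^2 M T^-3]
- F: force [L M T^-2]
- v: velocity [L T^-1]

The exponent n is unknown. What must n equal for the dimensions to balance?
n = 1

P has dimensions [L^2 M T^-3]; v has dimensions [L T^-1].
The rest of the RHS has dimensions [L M T^-2], so v^n must supply [L T^-1].
With n = 1: F·v^1 has dimensions [L^2 M T^-3], matching the LHS ✓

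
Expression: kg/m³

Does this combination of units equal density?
Yes

The expression kg/m³ has dimensions [L^-3 M], which is exactly density [L^-3 M].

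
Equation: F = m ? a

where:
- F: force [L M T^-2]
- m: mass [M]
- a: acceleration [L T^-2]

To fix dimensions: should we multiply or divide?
multiplication (×): F = m × a

F [L M T^-2]; m [M]; a [L T^-2].
m × a → [L M T^-2] ✓
m ÷ a → [L^-1 M T^2] ✗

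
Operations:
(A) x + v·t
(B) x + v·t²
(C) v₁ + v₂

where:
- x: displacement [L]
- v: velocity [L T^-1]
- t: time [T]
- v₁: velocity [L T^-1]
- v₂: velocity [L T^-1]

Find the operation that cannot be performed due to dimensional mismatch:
(B) x + v·t²

(A) x + v·t: x [L] and v·t [L] — same dimensions ✓
(B) x + v·t²: x [L] and v·t² [L T] — different dimensions cannot be added/subtracted ✗
(C) v₁ + v₂: v₁ [L T^-1] and v₂ [L T^-1] — same dimensions ✓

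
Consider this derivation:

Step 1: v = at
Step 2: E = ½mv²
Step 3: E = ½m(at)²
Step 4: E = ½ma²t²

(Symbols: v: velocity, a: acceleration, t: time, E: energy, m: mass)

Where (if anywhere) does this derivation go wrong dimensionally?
No step introduces an error — all steps are dimensionally consistent.

Step 1: v = at → LHS [L T^-1], RHS [L T^-1] ✓
Step 2: E = ½mv² → LHS [L^2 M T^-2], RHS [L^2 M T^-2] ✓
Step 3: E = ½m(at)² → LHS [L^2 M T^-2], RHS [L^2 M T^-2] ✓
Step 4: E = ½ma²t² → LHS [L^2 M T^-2], RHS [L^2 M T^-2] ✓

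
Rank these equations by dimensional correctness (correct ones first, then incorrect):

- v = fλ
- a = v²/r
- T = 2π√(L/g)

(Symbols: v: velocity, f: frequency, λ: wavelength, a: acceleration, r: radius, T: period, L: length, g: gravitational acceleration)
Dimensionally correct: v = fλ, a = v²/r, T = 2π√(L/g)
Dimensionally incorrect: none
Ordered (correct first, then incorrect): v = fλ, a = v²/r, T = 2π√(L/g)

- v = fλ: LHS [L T^-1], RHS [L T^-1] → correct ✓
- a = v²/r: LHS [L T^-2], RHS [L T^-2] → correct ✓
- T = 2π√(L/g): LHS [T], RHS [T] → correct ✓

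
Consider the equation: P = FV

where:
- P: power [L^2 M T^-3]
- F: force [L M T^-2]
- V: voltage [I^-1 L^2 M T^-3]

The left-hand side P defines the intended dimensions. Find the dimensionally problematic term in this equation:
The right-hand side term FV

P has dimensions [L^2 M T^-3], but FV has dimensions [I^-1 L^3 M^2 T^-5], so the term FV is dimensionally wrong for P.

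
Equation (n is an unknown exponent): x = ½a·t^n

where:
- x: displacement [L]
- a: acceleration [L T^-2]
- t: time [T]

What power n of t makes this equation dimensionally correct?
n = 2

x has dimensions [L]; t has dimensions [T].
The rest of the RHS has dimensions [L T^-2], so t^n must supply [T^2].
With n = 2: ½a·t^2 has dimensions [L], matching the LHS ✓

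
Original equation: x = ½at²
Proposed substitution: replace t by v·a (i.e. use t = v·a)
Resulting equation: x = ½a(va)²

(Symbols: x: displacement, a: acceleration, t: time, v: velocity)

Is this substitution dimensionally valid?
No

[t] = [T] and [v·a] = [L^2 T^-3]. These differ, so the substitution replaces a quantity by one of different dimensions and the result x = ½a(va)² has LHS [L] vs RHS [L^5 T^-8] — inconsistent.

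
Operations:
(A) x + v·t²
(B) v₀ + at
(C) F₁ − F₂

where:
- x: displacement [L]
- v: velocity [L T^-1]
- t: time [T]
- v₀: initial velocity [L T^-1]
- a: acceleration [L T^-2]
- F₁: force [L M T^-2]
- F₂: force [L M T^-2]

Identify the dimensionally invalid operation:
(A) x + v·t²

(A) x + v·t²: x [L] and v·t² [L T] — different dimensions cannot be added/subtracted ✗
(B) v₀ + at: v₀ [L T^-1] and at [L T^-1] — same dimensions ✓
(C) F₁ − F₂: F₁ [L M T^-2] and F₂ [L M T^-2] — same dimensions ✓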